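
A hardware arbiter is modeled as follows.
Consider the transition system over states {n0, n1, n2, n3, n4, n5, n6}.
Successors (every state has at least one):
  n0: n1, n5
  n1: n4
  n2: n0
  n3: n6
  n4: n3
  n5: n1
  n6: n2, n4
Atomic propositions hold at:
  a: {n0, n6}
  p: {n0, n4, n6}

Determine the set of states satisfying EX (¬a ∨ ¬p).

Sat(¬a) = {n1, n2, n3, n4, n5}
Sat(¬p) = {n1, n2, n3, n5}
Sat(¬a ∨ ¬p) = {n1, n2, n3, n4, n5}
Sat(EX (¬a ∨ ¬p)) = {s : some successor in {n1, n2, n3, n4, n5}} = {n0, n1, n4, n5, n6}

{n0, n1, n4, n5, n6}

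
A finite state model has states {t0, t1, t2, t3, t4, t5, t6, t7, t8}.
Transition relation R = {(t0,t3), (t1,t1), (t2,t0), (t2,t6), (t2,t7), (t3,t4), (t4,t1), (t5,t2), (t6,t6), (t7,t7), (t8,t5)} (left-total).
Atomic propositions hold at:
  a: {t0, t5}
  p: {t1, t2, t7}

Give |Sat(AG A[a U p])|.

2

A[a U p]: least fixpoint, start Z0 = Sat(p) = {t1, t2, t7}, add states in Sat(a) with every successor in Z. Z1 = {t1, t2, t5, t7}; fixed.
Sat(A[a U p]) = {t1, t2, t5, t7}
AG A[a U p]: greatest fixpoint, start Z0 = {t1, t2, t5, t7}, keep only states in Sat with every successor in Z. Z1 = {t1, t5, t7}; Z2 = {t1, t7}; fixed.
Sat(AG A[a U p]) = {t1, t7}
|Sat(AG A[a U p])| = |{t1, t7}| = 2.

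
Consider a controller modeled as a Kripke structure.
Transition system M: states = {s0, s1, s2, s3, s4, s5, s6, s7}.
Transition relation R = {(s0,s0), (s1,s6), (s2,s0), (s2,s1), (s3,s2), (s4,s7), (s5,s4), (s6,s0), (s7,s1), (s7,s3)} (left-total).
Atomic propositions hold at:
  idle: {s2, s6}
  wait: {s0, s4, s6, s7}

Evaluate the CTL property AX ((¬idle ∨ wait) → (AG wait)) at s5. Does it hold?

No

Sat(¬idle) = {s0, s1, s3, s4, s5, s7}
Sat(¬idle ∨ wait) = {s0, s1, s3, s4, s5, s6, s7}
AG wait: greatest fixpoint, start Z0 = {s0, s4, s6, s7}, keep only states in Sat with every successor in Z. Z1 = {s0, s4, s6}; Z2 = {s0, s6}; fixed.
Sat(AG wait) = {s0, s6}
Sat((¬idle ∨ wait) → (AG wait)) = {s0, s2, s6}
Sat(AX ((¬idle ∨ wait) → (AG wait))) = {s : every successor in {s0, s2, s6}} = {s0, s1, s3, s6}
s5 ∉ Sat(AX ((¬idle ∨ wait) → (AG wait))) = {s0, s1, s3, s6}, so the formula does not hold at s5.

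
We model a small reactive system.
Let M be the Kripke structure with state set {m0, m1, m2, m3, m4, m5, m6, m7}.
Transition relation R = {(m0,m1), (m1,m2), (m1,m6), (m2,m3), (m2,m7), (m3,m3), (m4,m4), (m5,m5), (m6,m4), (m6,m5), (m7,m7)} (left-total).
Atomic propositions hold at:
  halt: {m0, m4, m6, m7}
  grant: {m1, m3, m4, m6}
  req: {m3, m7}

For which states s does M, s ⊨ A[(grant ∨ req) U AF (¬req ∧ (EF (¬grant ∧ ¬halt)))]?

{m0, m1, m2, m5, m6}

Sat(grant ∨ req) = {m1, m3, m4, m6, m7}
Sat(¬req) = {m0, m1, m2, m4, m5, m6}
Sat(¬grant) = {m0, m2, m5, m7}
Sat(¬halt) = {m1, m2, m3, m5}
Sat(¬grant ∧ ¬halt) = {m2, m5}
EF (¬grant ∧ ¬halt): least fixpoint, start Z0 = {m2, m5}, add states with some successor in Z. Z1 = {m1, m2, m5, m6}; Z2 = {m0, m1, m2, m5, m6}; fixed.
Sat(EF (¬grant ∧ ¬halt)) = {m0, m1, m2, m5, m6}
Sat(¬req ∧ (EF (¬grant ∧ ¬halt))) = {m0, m1, m2, m5, m6}
AF (¬req ∧ (EF (¬grant ∧ ¬halt))): least fixpoint, start Z0 = {m0, m1, m2, m5, m6}, add states with every successor in Z. Already a fixed point.
Sat(AF (¬req ∧ (EF (¬grant ∧ ¬halt)))) = {m0, m1, m2, m5, m6}
A[(grant ∨ req) U AF (¬req ∧ (EF (¬grant ∧ ¬halt)))]: least fixpoint, start Z0 = Sat(AF (¬req ∧ (EF (¬grant ∧ ¬halt)))) = {m0, m1, m2, m5, m6}, add states in Sat(grant ∨ req) with every successor in Z. Already a fixed point.
Sat(A[(grant ∨ req) U AF (¬req ∧ (EF (¬grant ∧ ¬halt)))]) = {m0, m1, m2, m5, m6}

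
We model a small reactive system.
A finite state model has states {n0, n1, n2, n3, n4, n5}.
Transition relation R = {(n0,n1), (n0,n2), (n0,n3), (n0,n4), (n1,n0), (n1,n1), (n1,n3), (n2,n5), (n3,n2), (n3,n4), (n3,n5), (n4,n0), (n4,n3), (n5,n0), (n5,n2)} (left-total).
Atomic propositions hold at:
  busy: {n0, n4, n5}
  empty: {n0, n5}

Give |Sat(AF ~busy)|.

3

Sat(~busy) = {n1, n2, n3}
AF ~busy: least fixpoint, start Z0 = {n1, n2, n3}, add states with every successor in Z. Already a fixed point.
Sat(AF ~busy) = {n1, n2, n3}
|Sat(AF ~busy)| = |{n1, n2, n3}| = 3.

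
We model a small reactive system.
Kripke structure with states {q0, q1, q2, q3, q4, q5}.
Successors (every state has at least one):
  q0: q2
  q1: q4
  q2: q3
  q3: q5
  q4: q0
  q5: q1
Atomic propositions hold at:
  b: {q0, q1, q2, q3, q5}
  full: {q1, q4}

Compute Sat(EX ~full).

Sat(~full) = {q0, q2, q3, q5}
Sat(EX ~full) = {s : some successor in {q0, q2, q3, q5}} = {q0, q2, q3, q4}

{q0, q2, q3, q4}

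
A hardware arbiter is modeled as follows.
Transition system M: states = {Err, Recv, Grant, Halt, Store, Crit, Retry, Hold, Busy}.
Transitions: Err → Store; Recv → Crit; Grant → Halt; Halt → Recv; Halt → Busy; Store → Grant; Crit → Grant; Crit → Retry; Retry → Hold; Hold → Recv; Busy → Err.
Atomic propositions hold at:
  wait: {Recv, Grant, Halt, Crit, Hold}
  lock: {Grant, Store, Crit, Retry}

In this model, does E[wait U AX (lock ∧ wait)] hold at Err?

No

Sat(lock ∧ wait) = {Grant, Crit}
Sat(AX (lock ∧ wait)) = {s : every successor in {Grant, Crit}} = {Recv, Store}
E[wait U AX (lock ∧ wait)]: least fixpoint, start Z0 = Sat(AX (lock ∧ wait)) = {Recv, Store}, add states in Sat(wait) with some successor in Z. Z1 = {Recv, Halt, Store, Hold}; Z2 = {Recv, Grant, Halt, Store, Hold}; Z3 = {Recv, Grant, Halt, Store, Crit, Hold}; fixed.
Sat(E[wait U AX (lock ∧ wait)]) = {Recv, Grant, Halt, Store, Crit, Hold}
Err ∉ Sat(E[wait U AX (lock ∧ wait)]) = {Recv, Grant, Halt, Store, Crit, Hold}, so the formula does not hold at Err.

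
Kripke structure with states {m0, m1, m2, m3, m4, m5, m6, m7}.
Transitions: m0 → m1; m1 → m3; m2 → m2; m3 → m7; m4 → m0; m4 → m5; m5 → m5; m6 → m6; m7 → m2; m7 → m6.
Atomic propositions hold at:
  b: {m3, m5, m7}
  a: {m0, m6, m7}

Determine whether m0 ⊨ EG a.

EG a: greatest fixpoint, start Z0 = {m0, m6, m7}, keep only states in Sat with some successor in Z. Z1 = {m6, m7}; fixed.
Sat(EG a) = {m6, m7}
m0 ∉ Sat(EG a) = {m6, m7}, so the formula does not hold at m0.

No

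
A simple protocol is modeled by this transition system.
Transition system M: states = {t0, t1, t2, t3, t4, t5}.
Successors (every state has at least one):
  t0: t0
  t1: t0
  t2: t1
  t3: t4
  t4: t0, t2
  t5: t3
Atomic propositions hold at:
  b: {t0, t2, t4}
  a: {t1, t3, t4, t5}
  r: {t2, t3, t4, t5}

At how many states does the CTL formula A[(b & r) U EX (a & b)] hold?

Sat(b & r) = {t2, t4}
Sat(a & b) = {t4}
Sat(EX (a & b)) = {s : some successor in {t4}} = {t3}
A[(b & r) U EX (a & b)]: least fixpoint, start Z0 = Sat(EX (a & b)) = {t3}, add states in Sat(b & r) with every successor in Z. Already a fixed point.
Sat(A[(b & r) U EX (a & b)]) = {t3}
|Sat(A[(b & r) U EX (a & b)])| = |{t3}| = 1.

1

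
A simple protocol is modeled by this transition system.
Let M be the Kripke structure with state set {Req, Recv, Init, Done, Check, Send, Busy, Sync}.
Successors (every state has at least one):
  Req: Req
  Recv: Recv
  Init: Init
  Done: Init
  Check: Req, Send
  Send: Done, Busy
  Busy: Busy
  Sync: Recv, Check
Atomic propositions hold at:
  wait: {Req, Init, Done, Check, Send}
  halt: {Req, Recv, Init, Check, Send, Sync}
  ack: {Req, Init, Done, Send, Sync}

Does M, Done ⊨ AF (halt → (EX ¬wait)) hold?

Yes

Sat(¬wait) = {Recv, Busy, Sync}
Sat(EX ¬wait) = {s : some successor in {Recv, Busy, Sync}} = {Recv, Send, Busy, Sync}
Sat(halt → (EX ¬wait)) = {Recv, Done, Send, Busy, Sync}
AF (halt → (EX ¬wait)): least fixpoint, start Z0 = {Recv, Done, Send, Busy, Sync}, add states with every successor in Z. Already a fixed point.
Sat(AF (halt → (EX ¬wait))) = {Recv, Done, Send, Busy, Sync}
Done ∈ Sat(AF (halt → (EX ¬wait))) = {Recv, Done, Send, Busy, Sync}, so the formula holds at Done.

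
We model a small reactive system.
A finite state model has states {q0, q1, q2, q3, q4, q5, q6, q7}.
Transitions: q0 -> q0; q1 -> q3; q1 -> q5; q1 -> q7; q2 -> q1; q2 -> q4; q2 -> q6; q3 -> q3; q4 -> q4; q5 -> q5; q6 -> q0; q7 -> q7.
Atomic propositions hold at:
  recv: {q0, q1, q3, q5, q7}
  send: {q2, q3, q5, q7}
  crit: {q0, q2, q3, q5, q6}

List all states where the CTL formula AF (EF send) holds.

{q1, q2, q3, q5, q7}

EF send: least fixpoint, start Z0 = {q2, q3, q5, q7}, add states with some successor in Z. Z1 = {q1, q2, q3, q5, q7}; fixed.
Sat(EF send) = {q1, q2, q3, q5, q7}
AF (EF send): least fixpoint, start Z0 = {q1, q2, q3, q5, q7}, add states with every successor in Z. Already a fixed point.
Sat(AF (EF send)) = {q1, q2, q3, q5, q7}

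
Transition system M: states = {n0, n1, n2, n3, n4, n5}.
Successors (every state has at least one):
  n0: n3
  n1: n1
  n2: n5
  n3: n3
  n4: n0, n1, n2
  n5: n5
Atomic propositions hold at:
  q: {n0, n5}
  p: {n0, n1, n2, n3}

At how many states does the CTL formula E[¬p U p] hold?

5

Sat(¬p) = {n4, n5}
E[¬p U p]: least fixpoint, start Z0 = Sat(p) = {n0, n1, n2, n3}, add states in Sat(¬p) with some successor in Z. Z1 = {n0, n1, n2, n3, n4}; fixed.
Sat(E[¬p U p]) = {n0, n1, n2, n3, n4}
|Sat(E[¬p U p])| = |{n0, n1, n2, n3, n4}| = 5.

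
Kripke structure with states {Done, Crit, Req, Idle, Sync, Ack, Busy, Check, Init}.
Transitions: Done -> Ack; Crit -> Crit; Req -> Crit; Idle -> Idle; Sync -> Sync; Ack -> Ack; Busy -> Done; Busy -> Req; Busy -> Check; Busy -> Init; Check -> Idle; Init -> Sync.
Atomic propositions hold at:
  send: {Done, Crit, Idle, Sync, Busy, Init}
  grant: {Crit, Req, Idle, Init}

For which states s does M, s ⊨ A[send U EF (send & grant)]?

Sat(send & grant) = {Crit, Idle, Init}
EF (send & grant): least fixpoint, start Z0 = {Crit, Idle, Init}, add states with some successor in Z. Z1 = {Crit, Req, Idle, Busy, Check, Init}; fixed.
Sat(EF (send & grant)) = {Crit, Req, Idle, Busy, Check, Init}
A[send U EF (send & grant)]: least fixpoint, start Z0 = Sat(EF (send & grant)) = {Crit, Req, Idle, Busy, Check, Init}, add states in Sat(send) with every successor in Z. Already a fixed point.
Sat(A[send U EF (send & grant)]) = {Crit, Req, Idle, Busy, Check, Init}

{Crit, Req, Idle, Busy, Check, Init}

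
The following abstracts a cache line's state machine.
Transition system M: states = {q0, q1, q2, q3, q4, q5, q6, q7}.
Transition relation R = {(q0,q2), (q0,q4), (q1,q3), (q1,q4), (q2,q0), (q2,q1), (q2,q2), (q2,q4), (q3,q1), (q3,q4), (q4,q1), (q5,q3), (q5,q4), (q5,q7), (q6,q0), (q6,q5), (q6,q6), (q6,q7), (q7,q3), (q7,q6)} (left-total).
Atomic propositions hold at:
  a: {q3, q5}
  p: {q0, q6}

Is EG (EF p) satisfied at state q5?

EF p: least fixpoint, start Z0 = {q0, q6}, add states with some successor in Z. Z1 = {q0, q2, q6, q7}; Z2 = {q0, q2, q5, q6, q7}; fixed.
Sat(EF p) = {q0, q2, q5, q6, q7}
EG (EF p): greatest fixpoint, start Z0 = {q0, q2, q5, q6, q7}, keep only states in Sat with some successor in Z. Already a fixed point.
Sat(EG (EF p)) = {q0, q2, q5, q6, q7}
q5 ∈ Sat(EG (EF p)) = {q0, q2, q5, q6, q7}, so the formula holds at q5.

Yes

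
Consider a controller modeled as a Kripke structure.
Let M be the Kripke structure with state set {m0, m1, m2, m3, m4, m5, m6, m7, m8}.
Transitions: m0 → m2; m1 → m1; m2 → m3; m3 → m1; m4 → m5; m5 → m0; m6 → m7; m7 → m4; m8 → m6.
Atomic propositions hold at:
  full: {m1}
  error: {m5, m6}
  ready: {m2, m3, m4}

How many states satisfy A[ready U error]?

3

A[ready U error]: least fixpoint, start Z0 = Sat(error) = {m5, m6}, add states in Sat(ready) with every successor in Z. Z1 = {m4, m5, m6}; fixed.
Sat(A[ready U error]) = {m4, m5, m6}
|Sat(A[ready U error])| = |{m4, m5, m6}| = 3.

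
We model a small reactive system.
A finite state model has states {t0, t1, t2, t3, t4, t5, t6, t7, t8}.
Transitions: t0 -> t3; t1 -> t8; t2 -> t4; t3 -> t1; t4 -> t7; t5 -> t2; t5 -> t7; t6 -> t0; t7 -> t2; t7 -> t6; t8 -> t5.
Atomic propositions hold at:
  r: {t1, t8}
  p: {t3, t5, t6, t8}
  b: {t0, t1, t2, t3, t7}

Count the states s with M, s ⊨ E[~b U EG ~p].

5

Sat(~b) = {t4, t5, t6, t8}
Sat(~p) = {t0, t1, t2, t4, t7}
EG ~p: greatest fixpoint, start Z0 = {t0, t1, t2, t4, t7}, keep only states in Sat with some successor in Z. Z1 = {t2, t4, t7}; fixed.
Sat(EG ~p) = {t2, t4, t7}
E[~b U EG ~p]: least fixpoint, start Z0 = Sat(EG ~p) = {t2, t4, t7}, add states in Sat(~b) with some successor in Z. Z1 = {t2, t4, t5, t7}; Z2 = {t2, t4, t5, t7, t8}; fixed.
Sat(E[~b U EG ~p]) = {t2, t4, t5, t7, t8}
|Sat(E[~b U EG ~p])| = |{t2, t4, t5, t7, t8}| = 5.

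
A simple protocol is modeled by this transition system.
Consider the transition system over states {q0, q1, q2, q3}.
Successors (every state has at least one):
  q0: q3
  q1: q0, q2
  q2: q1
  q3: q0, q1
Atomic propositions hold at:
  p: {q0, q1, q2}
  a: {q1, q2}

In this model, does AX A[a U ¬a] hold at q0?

Sat(¬a) = {q0, q3}
A[a U ¬a]: least fixpoint, start Z0 = Sat(¬a) = {q0, q3}, add states in Sat(a) with every successor in Z. Already a fixed point.
Sat(A[a U ¬a]) = {q0, q3}
Sat(AX A[a U ¬a]) = {s : every successor in {q0, q3}} = {q0}
q0 ∈ Sat(AX A[a U ¬a]) = {q0}, so the formula holds at q0.

Yes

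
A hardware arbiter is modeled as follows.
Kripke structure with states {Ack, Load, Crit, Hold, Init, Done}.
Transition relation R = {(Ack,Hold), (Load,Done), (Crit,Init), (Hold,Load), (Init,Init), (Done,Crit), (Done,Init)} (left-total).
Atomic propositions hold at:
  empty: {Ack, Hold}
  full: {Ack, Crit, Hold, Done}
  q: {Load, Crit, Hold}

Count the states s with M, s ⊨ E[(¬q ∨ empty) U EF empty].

Sat(¬q) = {Ack, Init, Done}
Sat(¬q ∨ empty) = {Ack, Hold, Init, Done}
EF empty: least fixpoint, start Z0 = {Ack, Hold}, add states with some successor in Z. Already a fixed point.
Sat(EF empty) = {Ack, Hold}
E[(¬q ∨ empty) U EF empty]: least fixpoint, start Z0 = Sat(EF empty) = {Ack, Hold}, add states in Sat(¬q ∨ empty) with some successor in Z. Already a fixed point.
Sat(E[(¬q ∨ empty) U EF empty]) = {Ack, Hold}
|Sat(E[(¬q ∨ empty) U EF empty])| = |{Ack, Hold}| = 2.

2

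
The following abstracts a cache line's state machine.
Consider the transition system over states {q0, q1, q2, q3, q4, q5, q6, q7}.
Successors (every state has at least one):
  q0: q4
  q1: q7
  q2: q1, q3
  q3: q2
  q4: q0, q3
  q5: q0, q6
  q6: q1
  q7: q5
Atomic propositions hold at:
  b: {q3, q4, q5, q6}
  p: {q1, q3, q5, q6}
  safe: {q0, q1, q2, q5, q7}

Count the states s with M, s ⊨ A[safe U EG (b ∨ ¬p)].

7

Sat(¬p) = {q0, q2, q4, q7}
Sat(b ∨ ¬p) = {q0, q2, q3, q4, q5, q6, q7}
EG (b ∨ ¬p): greatest fixpoint, start Z0 = {q0, q2, q3, q4, q5, q6, q7}, keep only states in Sat with some successor in Z. Z1 = {q0, q2, q3, q4, q5, q7}; fixed.
Sat(EG (b ∨ ¬p)) = {q0, q2, q3, q4, q5, q7}
A[safe U EG (b ∨ ¬p)]: least fixpoint, start Z0 = Sat(EG (b ∨ ¬p)) = {q0, q2, q3, q4, q5, q7}, add states in Sat(safe) with every successor in Z. Z1 = {q0, q1, q2, q3, q4, q5, q7}; fixed.
Sat(A[safe U EG (b ∨ ¬p)]) = {q0, q1, q2, q3, q4, q5, q7}
|Sat(A[safe U EG (b ∨ ¬p)])| = |{q0, q1, q2, q3, q4, q5, q7}| = 7.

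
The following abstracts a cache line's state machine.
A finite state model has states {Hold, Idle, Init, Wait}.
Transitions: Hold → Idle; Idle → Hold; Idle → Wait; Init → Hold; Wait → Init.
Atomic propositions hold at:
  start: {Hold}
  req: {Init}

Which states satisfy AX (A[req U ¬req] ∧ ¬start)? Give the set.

Sat(¬req) = {Hold, Idle, Wait}
A[req U ¬req]: least fixpoint, start Z0 = Sat(¬req) = {Hold, Idle, Wait}, add states in Sat(req) with every successor in Z. Z1 = {Hold, Idle, Init, Wait}; fixed.
Sat(A[req U ¬req]) = {Hold, Idle, Init, Wait}
Sat(¬start) = {Idle, Init, Wait}
Sat(A[req U ¬req] ∧ ¬start) = {Idle, Init, Wait}
Sat(AX (A[req U ¬req] ∧ ¬start)) = {s : every successor in {Idle, Init, Wait}} = {Hold, Wait}

{Hold, Wait}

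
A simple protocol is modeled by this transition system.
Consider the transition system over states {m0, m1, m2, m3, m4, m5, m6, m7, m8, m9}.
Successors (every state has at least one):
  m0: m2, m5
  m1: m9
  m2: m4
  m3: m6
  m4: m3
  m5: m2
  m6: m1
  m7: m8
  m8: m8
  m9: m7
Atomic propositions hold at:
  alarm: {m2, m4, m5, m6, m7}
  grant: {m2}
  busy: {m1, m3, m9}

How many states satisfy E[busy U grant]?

E[busy U grant]: least fixpoint, start Z0 = Sat(grant) = {m2}, add states in Sat(busy) with some successor in Z. Already a fixed point.
Sat(E[busy U grant]) = {m2}
|Sat(E[busy U grant])| = |{m2}| = 1.

1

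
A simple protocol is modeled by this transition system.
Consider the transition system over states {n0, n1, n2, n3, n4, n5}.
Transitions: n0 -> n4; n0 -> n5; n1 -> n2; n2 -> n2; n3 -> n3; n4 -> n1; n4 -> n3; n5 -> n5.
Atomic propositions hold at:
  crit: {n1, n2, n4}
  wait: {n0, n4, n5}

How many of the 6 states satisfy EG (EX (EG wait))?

2

EG wait: greatest fixpoint, start Z0 = {n0, n4, n5}, keep only states in Sat with some successor in Z. Z1 = {n0, n5}; fixed.
Sat(EG wait) = {n0, n5}
Sat(EX (EG wait)) = {s : some successor in {n0, n5}} = {n0, n5}
EG (EX (EG wait)): greatest fixpoint, start Z0 = {n0, n5}, keep only states in Sat with some successor in Z. Already a fixed point.
Sat(EG (EX (EG wait))) = {n0, n5}
|Sat(EG (EX (EG wait)))| = |{n0, n5}| = 2.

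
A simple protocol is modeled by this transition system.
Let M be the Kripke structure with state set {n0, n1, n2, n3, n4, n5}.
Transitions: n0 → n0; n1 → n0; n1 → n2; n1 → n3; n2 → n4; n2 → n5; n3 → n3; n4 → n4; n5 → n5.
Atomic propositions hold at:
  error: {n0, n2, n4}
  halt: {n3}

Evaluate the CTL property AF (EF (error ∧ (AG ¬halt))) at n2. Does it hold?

Sat(¬halt) = {n0, n1, n2, n4, n5}
AG ¬halt: greatest fixpoint, start Z0 = {n0, n1, n2, n4, n5}, keep only states in Sat with every successor in Z. Z1 = {n0, n2, n4, n5}; fixed.
Sat(AG ¬halt) = {n0, n2, n4, n5}
Sat(error ∧ (AG ¬halt)) = {n0, n2, n4}
EF (error ∧ (AG ¬halt)): least fixpoint, start Z0 = {n0, n2, n4}, add states with some successor in Z. Z1 = {n0, n1, n2, n4}; fixed.
Sat(EF (error ∧ (AG ¬halt))) = {n0, n1, n2, n4}
AF (EF (error ∧ (AG ¬halt))): least fixpoint, start Z0 = {n0, n1, n2, n4}, add states with every successor in Z. Already a fixed point.
Sat(AF (EF (error ∧ (AG ¬halt)))) = {n0, n1, n2, n4}
n2 ∈ Sat(AF (EF (error ∧ (AG ¬halt)))) = {n0, n1, n2, n4}, so the formula holds at n2.

Yes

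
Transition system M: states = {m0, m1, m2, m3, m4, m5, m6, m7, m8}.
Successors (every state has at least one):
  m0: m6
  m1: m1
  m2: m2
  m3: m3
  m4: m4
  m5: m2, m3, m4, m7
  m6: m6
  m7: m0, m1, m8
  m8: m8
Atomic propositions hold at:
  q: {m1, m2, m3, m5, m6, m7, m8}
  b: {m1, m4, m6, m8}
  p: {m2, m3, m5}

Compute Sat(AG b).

{m1, m4, m6, m8}

AG b: greatest fixpoint, start Z0 = {m1, m4, m6, m8}, keep only states in Sat with every successor in Z. Already a fixed point.
Sat(AG b) = {m1, m4, m6, m8}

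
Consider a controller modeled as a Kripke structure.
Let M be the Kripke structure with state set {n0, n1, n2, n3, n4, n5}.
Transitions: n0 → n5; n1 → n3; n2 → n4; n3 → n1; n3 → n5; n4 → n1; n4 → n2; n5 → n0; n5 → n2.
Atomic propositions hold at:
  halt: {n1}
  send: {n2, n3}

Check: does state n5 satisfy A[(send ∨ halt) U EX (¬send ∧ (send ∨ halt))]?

Sat(send ∨ halt) = {n1, n2, n3}
Sat(¬send) = {n0, n1, n4, n5}
Sat(¬send ∧ (send ∨ halt)) = {n1}
Sat(EX (¬send ∧ (send ∨ halt))) = {s : some successor in {n1}} = {n3, n4}
A[(send ∨ halt) U EX (¬send ∧ (send ∨ halt))]: least fixpoint, start Z0 = Sat(EX (¬send ∧ (send ∨ halt))) = {n3, n4}, add states in Sat(send ∨ halt) with every successor in Z. Z1 = {n1, n2, n3, n4}; fixed.
Sat(A[(send ∨ halt) U EX (¬send ∧ (send ∨ halt))]) = {n1, n2, n3, n4}
n5 ∉ Sat(A[(send ∨ halt) U EX (¬send ∧ (send ∨ halt))]) = {n1, n2, n3, n4}, so the formula does not hold at n5.

No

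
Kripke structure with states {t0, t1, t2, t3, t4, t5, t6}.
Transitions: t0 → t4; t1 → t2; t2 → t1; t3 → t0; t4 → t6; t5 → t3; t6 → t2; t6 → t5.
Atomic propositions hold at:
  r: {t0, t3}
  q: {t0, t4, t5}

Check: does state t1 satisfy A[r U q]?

A[r U q]: least fixpoint, start Z0 = Sat(q) = {t0, t4, t5}, add states in Sat(r) with every successor in Z. Z1 = {t0, t3, t4, t5}; fixed.
Sat(A[r U q]) = {t0, t3, t4, t5}
t1 ∉ Sat(A[r U q]) = {t0, t3, t4, t5}, so the formula does not hold at t1.

No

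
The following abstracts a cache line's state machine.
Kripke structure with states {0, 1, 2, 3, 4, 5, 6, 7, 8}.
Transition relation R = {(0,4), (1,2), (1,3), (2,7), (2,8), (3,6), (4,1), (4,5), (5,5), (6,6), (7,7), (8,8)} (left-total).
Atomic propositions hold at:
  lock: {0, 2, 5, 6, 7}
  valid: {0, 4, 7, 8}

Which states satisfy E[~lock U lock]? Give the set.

Sat(~lock) = {1, 3, 4, 8}
E[~lock U lock]: least fixpoint, start Z0 = Sat(lock) = {0, 2, 5, 6, 7}, add states in Sat(~lock) with some successor in Z. Z1 = {0, 1, 2, 3, 4, 5, 6, 7}; fixed.
Sat(E[~lock U lock]) = {0, 1, 2, 3, 4, 5, 6, 7}

{0, 1, 2, 3, 4, 5, 6, 7}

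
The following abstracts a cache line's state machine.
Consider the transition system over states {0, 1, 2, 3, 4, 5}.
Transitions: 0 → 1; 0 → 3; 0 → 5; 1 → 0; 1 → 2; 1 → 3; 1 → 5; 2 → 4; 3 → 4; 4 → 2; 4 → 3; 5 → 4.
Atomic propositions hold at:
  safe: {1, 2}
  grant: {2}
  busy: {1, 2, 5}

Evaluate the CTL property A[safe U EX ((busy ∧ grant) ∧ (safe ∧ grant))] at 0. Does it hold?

Sat(busy ∧ grant) = {2}
Sat(safe ∧ grant) = {2}
Sat((busy ∧ grant) ∧ (safe ∧ grant)) = {2}
Sat(EX ((busy ∧ grant) ∧ (safe ∧ grant))) = {s : some successor in {2}} = {1, 4}
A[safe U EX ((busy ∧ grant) ∧ (safe ∧ grant))]: least fixpoint, start Z0 = Sat(EX ((busy ∧ grant) ∧ (safe ∧ grant))) = {1, 4}, add states in Sat(safe) with every successor in Z. Z1 = {1, 2, 4}; fixed.
Sat(A[safe U EX ((busy ∧ grant) ∧ (safe ∧ grant))]) = {1, 2, 4}
0 ∉ Sat(A[safe U EX ((busy ∧ grant) ∧ (safe ∧ grant))]) = {1, 2, 4}, so the formula does not hold at 0.

No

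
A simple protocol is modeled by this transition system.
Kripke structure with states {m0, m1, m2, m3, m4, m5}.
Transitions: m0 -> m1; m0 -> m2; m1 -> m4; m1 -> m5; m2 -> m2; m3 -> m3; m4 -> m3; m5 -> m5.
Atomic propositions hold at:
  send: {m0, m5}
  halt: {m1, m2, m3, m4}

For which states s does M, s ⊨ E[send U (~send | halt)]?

Sat(~send) = {m1, m2, m3, m4}
Sat(~send | halt) = {m1, m2, m3, m4}
E[send U (~send | halt)]: least fixpoint, start Z0 = Sat((~send | halt)) = {m1, m2, m3, m4}, add states in Sat(send) with some successor in Z. Z1 = {m0, m1, m2, m3, m4}; fixed.
Sat(E[send U (~send | halt)]) = {m0, m1, m2, m3, m4}

{m0, m1, m2, m3, m4}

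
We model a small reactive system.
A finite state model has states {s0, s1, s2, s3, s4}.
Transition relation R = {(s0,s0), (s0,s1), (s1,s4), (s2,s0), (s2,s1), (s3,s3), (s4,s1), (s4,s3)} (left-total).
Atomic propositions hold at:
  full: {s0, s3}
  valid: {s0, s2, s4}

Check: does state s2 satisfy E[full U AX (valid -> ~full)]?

Sat(~full) = {s1, s2, s4}
Sat(valid -> ~full) = {s1, s2, s3, s4}
Sat(AX (valid -> ~full)) = {s : every successor in {s1, s2, s3, s4}} = {s1, s3, s4}
E[full U AX (valid -> ~full)]: least fixpoint, start Z0 = Sat(AX (valid -> ~full)) = {s1, s3, s4}, add states in Sat(full) with some successor in Z. Z1 = {s0, s1, s3, s4}; fixed.
Sat(E[full U AX (valid -> ~full)]) = {s0, s1, s3, s4}
s2 ∉ Sat(E[full U AX (valid -> ~full)]) = {s0, s1, s3, s4}, so the formula does not hold at s2.

No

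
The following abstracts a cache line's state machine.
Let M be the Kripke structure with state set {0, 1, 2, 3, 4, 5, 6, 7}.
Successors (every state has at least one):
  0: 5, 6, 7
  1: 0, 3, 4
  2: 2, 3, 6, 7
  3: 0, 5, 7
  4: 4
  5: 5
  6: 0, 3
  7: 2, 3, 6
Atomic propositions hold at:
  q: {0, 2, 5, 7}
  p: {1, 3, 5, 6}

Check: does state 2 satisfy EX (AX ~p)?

No

Sat(~p) = {0, 2, 4, 7}
Sat(AX ~p) = {s : every successor in {0, 2, 4, 7}} = {4}
Sat(EX (AX ~p)) = {s : some successor in {4}} = {1, 4}
2 ∉ Sat(EX (AX ~p)) = {1, 4}, so the formula does not hold at 2.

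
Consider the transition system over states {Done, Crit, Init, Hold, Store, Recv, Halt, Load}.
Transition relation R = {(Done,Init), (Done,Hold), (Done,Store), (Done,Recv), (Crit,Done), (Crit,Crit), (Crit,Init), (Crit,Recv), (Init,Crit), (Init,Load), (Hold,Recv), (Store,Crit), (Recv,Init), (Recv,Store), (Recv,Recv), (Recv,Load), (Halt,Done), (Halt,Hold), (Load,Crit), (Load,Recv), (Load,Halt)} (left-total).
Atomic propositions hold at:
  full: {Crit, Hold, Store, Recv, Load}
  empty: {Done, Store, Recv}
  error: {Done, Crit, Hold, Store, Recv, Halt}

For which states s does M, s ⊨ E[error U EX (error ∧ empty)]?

{Done, Crit, Hold, Store, Recv, Halt, Load}

Sat(error ∧ empty) = {Done, Store, Recv}
Sat(EX (error ∧ empty)) = {s : some successor in {Done, Store, Recv}} = {Done, Crit, Hold, Recv, Halt, Load}
E[error U EX (error ∧ empty)]: least fixpoint, start Z0 = Sat(EX (error ∧ empty)) = {Done, Crit, Hold, Recv, Halt, Load}, add states in Sat(error) with some successor in Z. Z1 = {Done, Crit, Hold, Store, Recv, Halt, Load}; fixed.
Sat(E[error U EX (error ∧ empty)]) = {Done, Crit, Hold, Store, Recv, Halt, Load}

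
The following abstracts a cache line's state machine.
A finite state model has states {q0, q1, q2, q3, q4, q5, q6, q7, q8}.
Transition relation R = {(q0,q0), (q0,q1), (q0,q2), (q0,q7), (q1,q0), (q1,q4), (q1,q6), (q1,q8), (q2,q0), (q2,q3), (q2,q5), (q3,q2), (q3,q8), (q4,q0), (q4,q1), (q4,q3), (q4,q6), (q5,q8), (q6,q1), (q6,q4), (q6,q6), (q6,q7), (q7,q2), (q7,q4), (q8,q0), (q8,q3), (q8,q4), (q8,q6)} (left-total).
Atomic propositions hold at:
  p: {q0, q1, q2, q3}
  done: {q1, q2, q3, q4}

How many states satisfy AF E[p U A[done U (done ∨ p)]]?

Sat(done ∨ p) = {q0, q1, q2, q3, q4}
A[done U (done ∨ p)]: least fixpoint, start Z0 = Sat((done ∨ p)) = {q0, q1, q2, q3, q4}, add states in Sat(done) with every successor in Z. Already a fixed point.
Sat(A[done U (done ∨ p)]) = {q0, q1, q2, q3, q4}
E[p U A[done U (done ∨ p)]]: least fixpoint, start Z0 = Sat(A[done U (done ∨ p)]) = {q0, q1, q2, q3, q4}, add states in Sat(p) with some successor in Z. Already a fixed point.
Sat(E[p U A[done U (done ∨ p)]]) = {q0, q1, q2, q3, q4}
AF E[p U A[done U (done ∨ p)]]: least fixpoint, start Z0 = {q0, q1, q2, q3, q4}, add states with every successor in Z. Z1 = {q0, q1, q2, q3, q4, q7}; fixed.
Sat(AF E[p U A[done U (done ∨ p)]]) = {q0, q1, q2, q3, q4, q7}
|Sat(AF E[p U A[done U (done ∨ p)]])| = |{q0, q1, q2, q3, q4, q7}| = 6.

6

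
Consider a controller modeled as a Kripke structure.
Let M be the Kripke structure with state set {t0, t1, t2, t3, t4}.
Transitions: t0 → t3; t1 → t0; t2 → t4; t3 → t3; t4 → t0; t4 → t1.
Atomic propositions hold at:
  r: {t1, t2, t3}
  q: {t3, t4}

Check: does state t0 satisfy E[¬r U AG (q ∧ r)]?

Sat(¬r) = {t0, t4}
Sat(q ∧ r) = {t3}
AG (q ∧ r): greatest fixpoint, start Z0 = {t3}, keep only states in Sat with every successor in Z. Already a fixed point.
Sat(AG (q ∧ r)) = {t3}
E[¬r U AG (q ∧ r)]: least fixpoint, start Z0 = Sat(AG (q ∧ r)) = {t3}, add states in Sat(¬r) with some successor in Z. Z1 = {t0, t3}; Z2 = {t0, t3, t4}; fixed.
Sat(E[¬r U AG (q ∧ r)]) = {t0, t3, t4}
t0 ∈ Sat(E[¬r U AG (q ∧ r)]) = {t0, t3, t4}, so the formula holds at t0.

Yes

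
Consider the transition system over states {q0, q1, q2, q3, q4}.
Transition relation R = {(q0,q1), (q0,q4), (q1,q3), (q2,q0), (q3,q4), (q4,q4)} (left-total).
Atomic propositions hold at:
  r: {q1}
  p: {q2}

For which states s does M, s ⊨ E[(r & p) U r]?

{q1}

Sat(r & p) = ∅
E[(r & p) U r]: least fixpoint, start Z0 = Sat(r) = {q1}, add states in Sat(r & p) with some successor in Z. Already a fixed point.
Sat(E[(r & p) U r]) = {q1}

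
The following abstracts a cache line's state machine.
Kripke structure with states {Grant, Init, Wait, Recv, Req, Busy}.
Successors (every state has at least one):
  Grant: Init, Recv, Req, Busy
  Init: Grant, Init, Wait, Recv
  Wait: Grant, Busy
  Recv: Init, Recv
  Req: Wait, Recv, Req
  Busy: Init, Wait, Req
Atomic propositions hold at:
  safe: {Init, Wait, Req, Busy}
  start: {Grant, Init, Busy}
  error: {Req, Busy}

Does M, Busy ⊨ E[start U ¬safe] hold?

Yes

Sat(¬safe) = {Grant, Recv}
E[start U ¬safe]: least fixpoint, start Z0 = Sat(¬safe) = {Grant, Recv}, add states in Sat(start) with some successor in Z. Z1 = {Grant, Init, Recv}; Z2 = {Grant, Init, Recv, Busy}; fixed.
Sat(E[start U ¬safe]) = {Grant, Init, Recv, Busy}
Busy ∈ Sat(E[start U ¬safe]) = {Grant, Init, Recv, Busy}, so the formula holds at Busy.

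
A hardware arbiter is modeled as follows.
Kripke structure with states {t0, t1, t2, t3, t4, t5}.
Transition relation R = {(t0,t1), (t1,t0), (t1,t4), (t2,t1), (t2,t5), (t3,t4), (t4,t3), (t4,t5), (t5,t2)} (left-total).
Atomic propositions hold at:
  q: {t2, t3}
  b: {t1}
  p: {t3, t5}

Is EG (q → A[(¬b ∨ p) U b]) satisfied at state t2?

Sat(¬b) = {t0, t2, t3, t4, t5}
Sat(¬b ∨ p) = {t0, t2, t3, t4, t5}
A[(¬b ∨ p) U b]: least fixpoint, start Z0 = Sat(b) = {t1}, add states in Sat(¬b ∨ p) with every successor in Z. Z1 = {t0, t1}; fixed.
Sat(A[(¬b ∨ p) U b]) = {t0, t1}
Sat(q → A[(¬b ∨ p) U b]) = {t0, t1, t4, t5}
EG (q → A[(¬b ∨ p) U b]): greatest fixpoint, start Z0 = {t0, t1, t4, t5}, keep only states in Sat with some successor in Z. Z1 = {t0, t1, t4}; Z2 = {t0, t1}; fixed.
Sat(EG (q → A[(¬b ∨ p) U b])) = {t0, t1}
t2 ∉ Sat(EG (q → A[(¬b ∨ p) U b])) = {t0, t1}, so the formula does not hold at t2.

No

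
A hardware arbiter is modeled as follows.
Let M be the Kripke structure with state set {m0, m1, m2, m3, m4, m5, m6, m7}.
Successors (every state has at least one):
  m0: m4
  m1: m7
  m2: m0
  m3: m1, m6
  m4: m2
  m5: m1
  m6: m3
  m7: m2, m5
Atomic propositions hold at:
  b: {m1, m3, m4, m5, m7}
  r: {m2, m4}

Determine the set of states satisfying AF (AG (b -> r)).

Sat(b -> r) = {m0, m2, m4, m6}
AG (b -> r): greatest fixpoint, start Z0 = {m0, m2, m4, m6}, keep only states in Sat with every successor in Z. Z1 = {m0, m2, m4}; fixed.
Sat(AG (b -> r)) = {m0, m2, m4}
AF (AG (b -> r)): least fixpoint, start Z0 = {m0, m2, m4}, add states with every successor in Z. Already a fixed point.
Sat(AF (AG (b -> r))) = {m0, m2, m4}

{m0, m2, m4}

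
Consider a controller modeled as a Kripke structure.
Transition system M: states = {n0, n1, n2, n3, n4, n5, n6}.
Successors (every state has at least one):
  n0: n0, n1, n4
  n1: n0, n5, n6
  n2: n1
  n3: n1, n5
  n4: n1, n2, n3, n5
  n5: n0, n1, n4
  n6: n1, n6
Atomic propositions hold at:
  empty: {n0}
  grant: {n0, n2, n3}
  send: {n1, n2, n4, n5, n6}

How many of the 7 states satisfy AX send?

Sat(AX send) = {s : every successor in {n1, n2, n4, n5, n6}} = {n2, n3, n6}
|Sat(AX send)| = |{n2, n3, n6}| = 3.

3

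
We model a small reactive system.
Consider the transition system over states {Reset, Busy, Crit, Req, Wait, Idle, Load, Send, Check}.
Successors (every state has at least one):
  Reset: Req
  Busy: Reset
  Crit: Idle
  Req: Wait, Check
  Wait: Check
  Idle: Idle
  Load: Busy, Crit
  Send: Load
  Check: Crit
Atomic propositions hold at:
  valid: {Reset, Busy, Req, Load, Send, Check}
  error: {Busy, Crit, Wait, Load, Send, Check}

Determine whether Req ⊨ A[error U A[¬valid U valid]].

Sat(¬valid) = {Crit, Wait, Idle}
A[¬valid U valid]: least fixpoint, start Z0 = Sat(valid) = {Reset, Busy, Req, Load, Send, Check}, add states in Sat(¬valid) with every successor in Z. Z1 = {Reset, Busy, Req, Wait, Load, Send, Check}; fixed.
Sat(A[¬valid U valid]) = {Reset, Busy, Req, Wait, Load, Send, Check}
A[error U A[¬valid U valid]]: least fixpoint, start Z0 = Sat(A[¬valid U valid]) = {Reset, Busy, Req, Wait, Load, Send, Check}, add states in Sat(error) with every successor in Z. Already a fixed point.
Sat(A[error U A[¬valid U valid]]) = {Reset, Busy, Req, Wait, Load, Send, Check}
Req ∈ Sat(A[error U A[¬valid U valid]]) = {Reset, Busy, Req, Wait, Load, Send, Check}, so the formula holds at Req.

Yes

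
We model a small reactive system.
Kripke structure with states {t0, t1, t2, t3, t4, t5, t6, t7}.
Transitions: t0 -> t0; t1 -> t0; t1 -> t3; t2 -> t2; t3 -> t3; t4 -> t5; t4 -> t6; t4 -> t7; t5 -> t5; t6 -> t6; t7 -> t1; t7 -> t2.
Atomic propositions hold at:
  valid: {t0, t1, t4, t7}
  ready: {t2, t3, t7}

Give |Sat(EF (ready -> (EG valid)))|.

6

EG valid: greatest fixpoint, start Z0 = {t0, t1, t4, t7}, keep only states in Sat with some successor in Z. Already a fixed point.
Sat(EG valid) = {t0, t1, t4, t7}
Sat(ready -> (EG valid)) = {t0, t1, t4, t5, t6, t7}
EF (ready -> (EG valid)): least fixpoint, start Z0 = {t0, t1, t4, t5, t6, t7}, add states with some successor in Z. Already a fixed point.
Sat(EF (ready -> (EG valid))) = {t0, t1, t4, t5, t6, t7}
|Sat(EF (ready -> (EG valid)))| = |{t0, t1, t4, t5, t6, t7}| = 6.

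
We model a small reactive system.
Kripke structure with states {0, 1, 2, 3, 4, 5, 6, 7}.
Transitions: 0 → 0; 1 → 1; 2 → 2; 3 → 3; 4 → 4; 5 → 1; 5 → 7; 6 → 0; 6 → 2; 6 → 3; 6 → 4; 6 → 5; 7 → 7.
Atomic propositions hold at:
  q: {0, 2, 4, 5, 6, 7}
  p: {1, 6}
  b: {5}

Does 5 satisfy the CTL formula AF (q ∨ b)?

Sat(q ∨ b) = {0, 2, 4, 5, 6, 7}
AF (q ∨ b): least fixpoint, start Z0 = {0, 2, 4, 5, 6, 7}, add states with every successor in Z. Already a fixed point.
Sat(AF (q ∨ b)) = {0, 2, 4, 5, 6, 7}
5 ∈ Sat(AF (q ∨ b)) = {0, 2, 4, 5, 6, 7}, so the formula holds at 5.

Yes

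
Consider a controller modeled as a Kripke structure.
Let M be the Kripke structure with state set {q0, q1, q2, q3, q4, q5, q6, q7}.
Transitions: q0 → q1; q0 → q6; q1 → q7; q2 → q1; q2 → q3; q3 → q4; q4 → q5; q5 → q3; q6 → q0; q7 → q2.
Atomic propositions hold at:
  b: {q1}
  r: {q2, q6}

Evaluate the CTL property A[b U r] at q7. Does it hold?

A[b U r]: least fixpoint, start Z0 = Sat(r) = {q2, q6}, add states in Sat(b) with every successor in Z. Already a fixed point.
Sat(A[b U r]) = {q2, q6}
q7 ∉ Sat(A[b U r]) = {q2, q6}, so the formula does not hold at q7.

No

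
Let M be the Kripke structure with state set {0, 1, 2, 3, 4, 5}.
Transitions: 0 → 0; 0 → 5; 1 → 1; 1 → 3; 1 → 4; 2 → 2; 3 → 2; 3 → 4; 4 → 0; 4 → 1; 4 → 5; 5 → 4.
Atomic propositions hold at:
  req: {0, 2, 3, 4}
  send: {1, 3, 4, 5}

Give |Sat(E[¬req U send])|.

Sat(¬req) = {1, 5}
E[¬req U send]: least fixpoint, start Z0 = Sat(send) = {1, 3, 4, 5}, add states in Sat(¬req) with some successor in Z. Already a fixed point.
Sat(E[¬req U send]) = {1, 3, 4, 5}
|Sat(E[¬req U send])| = |{1, 3, 4, 5}| = 4.

4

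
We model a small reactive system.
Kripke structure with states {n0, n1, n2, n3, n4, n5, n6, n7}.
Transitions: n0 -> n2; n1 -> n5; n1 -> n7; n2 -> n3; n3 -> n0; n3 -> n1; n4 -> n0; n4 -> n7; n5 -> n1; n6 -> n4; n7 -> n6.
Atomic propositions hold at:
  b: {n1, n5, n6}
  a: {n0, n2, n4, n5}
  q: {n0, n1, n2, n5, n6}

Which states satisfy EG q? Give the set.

{n1, n5}

EG q: greatest fixpoint, start Z0 = {n0, n1, n2, n5, n6}, keep only states in Sat with some successor in Z. Z1 = {n0, n1, n5}; Z2 = {n1, n5}; fixed.
Sat(EG q) = {n1, n5}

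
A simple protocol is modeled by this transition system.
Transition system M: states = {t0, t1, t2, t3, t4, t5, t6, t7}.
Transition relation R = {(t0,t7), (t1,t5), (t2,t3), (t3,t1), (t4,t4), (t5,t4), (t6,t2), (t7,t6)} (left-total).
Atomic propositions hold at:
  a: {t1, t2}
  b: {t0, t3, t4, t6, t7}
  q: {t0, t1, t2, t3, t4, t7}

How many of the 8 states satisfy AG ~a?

Sat(~a) = {t0, t3, t4, t5, t6, t7}
AG ~a: greatest fixpoint, start Z0 = {t0, t3, t4, t5, t6, t7}, keep only states in Sat with every successor in Z. Z1 = {t0, t4, t5, t7}; Z2 = {t0, t4, t5}; Z3 = {t4, t5}; fixed.
Sat(AG ~a) = {t4, t5}
|Sat(AG ~a)| = |{t4, t5}| = 2.

2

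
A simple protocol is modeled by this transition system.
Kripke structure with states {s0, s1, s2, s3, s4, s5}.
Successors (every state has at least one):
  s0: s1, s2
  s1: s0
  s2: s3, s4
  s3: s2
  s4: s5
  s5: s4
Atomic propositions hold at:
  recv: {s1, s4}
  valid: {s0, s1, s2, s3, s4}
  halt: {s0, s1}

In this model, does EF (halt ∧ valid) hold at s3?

Sat(halt ∧ valid) = {s0, s1}
EF (halt ∧ valid): least fixpoint, start Z0 = {s0, s1}, add states with some successor in Z. Already a fixed point.
Sat(EF (halt ∧ valid)) = {s0, s1}
s3 ∉ Sat(EF (halt ∧ valid)) = {s0, s1}, so the formula does not hold at s3.

No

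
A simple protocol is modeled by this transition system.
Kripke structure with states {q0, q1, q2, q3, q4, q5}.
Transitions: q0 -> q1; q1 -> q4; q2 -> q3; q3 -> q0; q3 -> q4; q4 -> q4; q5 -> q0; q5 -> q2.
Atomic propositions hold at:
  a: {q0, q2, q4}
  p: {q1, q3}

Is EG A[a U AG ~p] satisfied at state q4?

Yes

Sat(~p) = {q0, q2, q4, q5}
AG ~p: greatest fixpoint, start Z0 = {q0, q2, q4, q5}, keep only states in Sat with every successor in Z. Z1 = {q4, q5}; Z2 = {q4}; fixed.
Sat(AG ~p) = {q4}
A[a U AG ~p]: least fixpoint, start Z0 = Sat(AG ~p) = {q4}, add states in Sat(a) with every successor in Z. Already a fixed point.
Sat(A[a U AG ~p]) = {q4}
EG A[a U AG ~p]: greatest fixpoint, start Z0 = {q4}, keep only states in Sat with some successor in Z. Already a fixed point.
Sat(EG A[a U AG ~p]) = {q4}
q4 ∈ Sat(EG A[a U AG ~p]) = {q4}, so the formula holds at q4.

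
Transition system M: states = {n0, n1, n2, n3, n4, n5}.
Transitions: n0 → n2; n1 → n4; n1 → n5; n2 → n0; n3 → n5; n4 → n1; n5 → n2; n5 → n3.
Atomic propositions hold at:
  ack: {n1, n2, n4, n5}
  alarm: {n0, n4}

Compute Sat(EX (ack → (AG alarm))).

{n2, n5}

AG alarm: greatest fixpoint, start Z0 = {n0, n4}, keep only states in Sat with every successor in Z. Z1 = ∅; fixed.
Sat(AG alarm) = ∅
Sat(ack → (AG alarm)) = {n0, n3}
Sat(EX (ack → (AG alarm))) = {s : some successor in {n0, n3}} = {n2, n5}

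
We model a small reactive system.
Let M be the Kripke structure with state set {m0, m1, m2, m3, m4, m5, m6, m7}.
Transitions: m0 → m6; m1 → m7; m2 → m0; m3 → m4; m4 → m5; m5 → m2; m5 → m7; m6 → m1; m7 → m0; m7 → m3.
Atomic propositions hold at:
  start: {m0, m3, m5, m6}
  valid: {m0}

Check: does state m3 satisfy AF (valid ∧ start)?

No

Sat(valid ∧ start) = {m0}
AF (valid ∧ start): least fixpoint, start Z0 = {m0}, add states with every successor in Z. Z1 = {m0, m2}; fixed.
Sat(AF (valid ∧ start)) = {m0, m2}
m3 ∉ Sat(AF (valid ∧ start)) = {m0, m2}, so the formula does not hold at m3.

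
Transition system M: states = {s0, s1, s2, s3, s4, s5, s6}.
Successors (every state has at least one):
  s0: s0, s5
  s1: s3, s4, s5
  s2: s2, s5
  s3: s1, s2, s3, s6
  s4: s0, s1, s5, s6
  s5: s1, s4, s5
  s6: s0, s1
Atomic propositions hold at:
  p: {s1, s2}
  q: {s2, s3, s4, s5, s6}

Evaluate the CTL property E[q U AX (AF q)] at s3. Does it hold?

AF q: least fixpoint, start Z0 = {s2, s3, s4, s5, s6}, add states with every successor in Z. Z1 = {s1, s2, s3, s4, s5, s6}; fixed.
Sat(AF q) = {s1, s2, s3, s4, s5, s6}
Sat(AX (AF q)) = {s : every successor in {s1, s2, s3, s4, s5, s6}} = {s1, s2, s3, s5}
E[q U AX (AF q)]: least fixpoint, start Z0 = Sat(AX (AF q)) = {s1, s2, s3, s5}, add states in Sat(q) with some successor in Z. Z1 = {s1, s2, s3, s4, s5, s6}; fixed.
Sat(E[q U AX (AF q)]) = {s1, s2, s3, s4, s5, s6}
s3 ∈ Sat(E[q U AX (AF q)]) = {s1, s2, s3, s4, s5, s6}, so the formula holds at s3.

Yes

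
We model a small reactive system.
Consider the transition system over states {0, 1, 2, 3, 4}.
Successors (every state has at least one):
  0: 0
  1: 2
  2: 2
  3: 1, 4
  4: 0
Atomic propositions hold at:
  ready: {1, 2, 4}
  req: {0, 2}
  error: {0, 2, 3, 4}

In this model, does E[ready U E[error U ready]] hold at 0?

E[error U ready]: least fixpoint, start Z0 = Sat(ready) = {1, 2, 4}, add states in Sat(error) with some successor in Z. Z1 = {1, 2, 3, 4}; fixed.
Sat(E[error U ready]) = {1, 2, 3, 4}
E[ready U E[error U ready]]: least fixpoint, start Z0 = Sat(E[error U ready]) = {1, 2, 3, 4}, add states in Sat(ready) with some successor in Z. Already a fixed point.
Sat(E[ready U E[error U ready]]) = {1, 2, 3, 4}
0 ∉ Sat(E[ready U E[error U ready]]) = {1, 2, 3, 4}, so the formula does not hold at 0.

No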